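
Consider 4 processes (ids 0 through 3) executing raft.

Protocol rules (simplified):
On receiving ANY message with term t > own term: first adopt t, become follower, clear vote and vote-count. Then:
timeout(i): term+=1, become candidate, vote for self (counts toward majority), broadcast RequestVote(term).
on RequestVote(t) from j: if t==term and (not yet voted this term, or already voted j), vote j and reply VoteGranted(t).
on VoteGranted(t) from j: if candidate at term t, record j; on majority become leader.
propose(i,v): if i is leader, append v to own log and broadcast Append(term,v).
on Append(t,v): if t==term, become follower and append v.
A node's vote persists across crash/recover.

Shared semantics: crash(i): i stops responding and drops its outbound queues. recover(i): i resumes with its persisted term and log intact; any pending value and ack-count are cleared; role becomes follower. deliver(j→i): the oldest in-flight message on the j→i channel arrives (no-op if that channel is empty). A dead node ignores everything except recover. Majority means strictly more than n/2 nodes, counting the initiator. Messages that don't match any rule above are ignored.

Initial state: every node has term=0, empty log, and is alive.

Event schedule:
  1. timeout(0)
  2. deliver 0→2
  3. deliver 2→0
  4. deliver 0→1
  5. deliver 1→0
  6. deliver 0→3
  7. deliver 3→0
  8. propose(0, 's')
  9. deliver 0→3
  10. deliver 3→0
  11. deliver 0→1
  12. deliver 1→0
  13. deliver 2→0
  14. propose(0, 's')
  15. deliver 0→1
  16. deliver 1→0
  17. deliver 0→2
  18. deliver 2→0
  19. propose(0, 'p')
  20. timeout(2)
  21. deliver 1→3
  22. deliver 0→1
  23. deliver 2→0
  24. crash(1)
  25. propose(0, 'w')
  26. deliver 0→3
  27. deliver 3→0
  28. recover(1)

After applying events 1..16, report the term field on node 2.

1. timeout(0):  <0:cand t1 ->
2. deliver 0→2:  <2:foll t1 ->
3. deliver 2→0:  nop
4. deliver 0→1:  <1:foll t1 ->
5. deliver 1→0:  <0:lead t1 ->
6. deliver 0→3:  <3:foll t1 ->
7. deliver 3→0:  nop
8. propose(0,'s'):  <0:lead t1 s>
9. deliver 0→3:  <3:foll t1 s>
10. deliver 3→0:  nop
11. deliver 0→1:  <1:foll t1 s>
12. deliver 1→0:  nop
13. deliver 2→0:  nop
14. propose(0,'s'):  <0:lead t1 s,s>
15. deliver 0→1:  <1:foll t1 s,s>
16. deliver 1→0:  nop

1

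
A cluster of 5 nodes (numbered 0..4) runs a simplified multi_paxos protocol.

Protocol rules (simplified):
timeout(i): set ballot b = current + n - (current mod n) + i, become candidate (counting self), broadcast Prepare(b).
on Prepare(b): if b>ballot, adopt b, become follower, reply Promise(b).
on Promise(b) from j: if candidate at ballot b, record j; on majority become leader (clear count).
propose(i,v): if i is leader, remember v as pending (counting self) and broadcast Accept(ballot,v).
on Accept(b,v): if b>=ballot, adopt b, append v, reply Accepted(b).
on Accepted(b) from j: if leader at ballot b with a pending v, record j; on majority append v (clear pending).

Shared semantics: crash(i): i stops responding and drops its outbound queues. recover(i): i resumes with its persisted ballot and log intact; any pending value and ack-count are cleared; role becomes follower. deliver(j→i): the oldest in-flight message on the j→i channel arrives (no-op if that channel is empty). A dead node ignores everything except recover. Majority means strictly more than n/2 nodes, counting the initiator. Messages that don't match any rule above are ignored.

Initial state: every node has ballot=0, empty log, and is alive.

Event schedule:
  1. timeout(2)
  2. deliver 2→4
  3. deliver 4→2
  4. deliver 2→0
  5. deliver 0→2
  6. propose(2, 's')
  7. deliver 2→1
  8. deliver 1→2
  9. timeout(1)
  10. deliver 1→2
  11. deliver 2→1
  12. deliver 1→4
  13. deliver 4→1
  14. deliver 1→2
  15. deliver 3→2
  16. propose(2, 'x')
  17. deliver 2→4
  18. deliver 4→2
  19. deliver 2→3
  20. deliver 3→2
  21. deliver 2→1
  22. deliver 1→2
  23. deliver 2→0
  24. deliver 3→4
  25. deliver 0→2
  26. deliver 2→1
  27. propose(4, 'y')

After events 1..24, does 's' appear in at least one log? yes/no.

[1] timeout(2) → N2(cand b7 [-])
[2] deliver 2→4 → N4(foll b7 [-])
[3] deliver 4→2 → ∅
[4] deliver 2→0 → N0(foll b7 [-])
[5] deliver 0→2 → N2(lead b7 [-])
[6] propose(2,'s') → ∅
[7] deliver 2→1 → N1(foll b7 [-])
[8] deliver 1→2 → ∅
[9] timeout(1) → N1(cand b11 [-])
[10] deliver 1→2 → N2(foll b11 [-])
[11] deliver 2→1 → ∅
[12] deliver 1→4 → N4(foll b11 [-])
[13] deliver 4→1 → ∅
[14] deliver 1→2 → ∅
[15] deliver 3→2 → ∅
[16] propose(2,'x') → ∅
[17] deliver 2→4 → ∅
[18] deliver 4→2 → ∅
[19] deliver 2→3 → N3(foll b7 [-])
[20] deliver 3→2 → ∅
[21] deliver 2→1 → N1(lead b11 [-])
[22] deliver 1→2 → ∅
[23] deliver 2→0 → N0(foll b7 [s])
[24] deliver 3→4 → ∅

yes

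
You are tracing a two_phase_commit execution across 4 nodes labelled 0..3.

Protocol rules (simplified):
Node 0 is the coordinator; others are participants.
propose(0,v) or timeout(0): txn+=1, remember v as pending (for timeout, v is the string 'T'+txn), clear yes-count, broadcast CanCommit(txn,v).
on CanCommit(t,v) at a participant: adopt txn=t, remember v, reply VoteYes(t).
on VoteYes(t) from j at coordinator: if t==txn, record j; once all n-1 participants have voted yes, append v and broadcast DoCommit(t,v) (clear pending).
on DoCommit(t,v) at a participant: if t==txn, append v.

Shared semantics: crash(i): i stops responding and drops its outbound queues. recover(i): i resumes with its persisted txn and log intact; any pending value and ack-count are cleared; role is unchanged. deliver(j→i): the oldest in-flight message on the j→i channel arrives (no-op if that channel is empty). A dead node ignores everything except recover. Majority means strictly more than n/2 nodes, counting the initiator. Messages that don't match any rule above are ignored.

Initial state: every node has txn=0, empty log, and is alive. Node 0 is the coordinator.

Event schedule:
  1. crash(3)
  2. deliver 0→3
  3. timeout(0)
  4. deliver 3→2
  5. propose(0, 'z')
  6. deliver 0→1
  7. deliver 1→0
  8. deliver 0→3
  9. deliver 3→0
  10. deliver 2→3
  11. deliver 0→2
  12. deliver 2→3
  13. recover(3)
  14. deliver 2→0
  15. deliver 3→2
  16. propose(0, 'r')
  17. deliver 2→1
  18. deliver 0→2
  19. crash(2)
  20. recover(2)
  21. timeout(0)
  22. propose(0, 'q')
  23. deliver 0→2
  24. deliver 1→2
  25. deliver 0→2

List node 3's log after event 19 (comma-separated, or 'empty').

[1] crash(3) → N3(✗part t0 [-])
[2] deliver 0→3 → ∅
[3] timeout(0) → N0(coor t1 [-])
[4] deliver 3→2 → ∅
[5] propose(0,'z') → N0(coor t2 [-])
[6] deliver 0→1 → N1(part t1 [-])
[7] deliver 1→0 → ∅
[8] deliver 0→3 → ∅
[9] deliver 3→0 → ∅
[10] deliver 2→3 → ∅
[11] deliver 0→2 → N2(part t1 [-])
[12] deliver 2→3 → ∅
[13] recover(3) → N3(part t0 [-])
[14] deliver 2→0 → ∅
[15] deliver 3→2 → ∅
[16] propose(0,'r') → N0(coor t3 [-])
[17] deliver 2→1 → ∅
[18] deliver 0→2 → N2(part t2 [-])
[19] crash(2) → N2(✗part t2 [-])

empty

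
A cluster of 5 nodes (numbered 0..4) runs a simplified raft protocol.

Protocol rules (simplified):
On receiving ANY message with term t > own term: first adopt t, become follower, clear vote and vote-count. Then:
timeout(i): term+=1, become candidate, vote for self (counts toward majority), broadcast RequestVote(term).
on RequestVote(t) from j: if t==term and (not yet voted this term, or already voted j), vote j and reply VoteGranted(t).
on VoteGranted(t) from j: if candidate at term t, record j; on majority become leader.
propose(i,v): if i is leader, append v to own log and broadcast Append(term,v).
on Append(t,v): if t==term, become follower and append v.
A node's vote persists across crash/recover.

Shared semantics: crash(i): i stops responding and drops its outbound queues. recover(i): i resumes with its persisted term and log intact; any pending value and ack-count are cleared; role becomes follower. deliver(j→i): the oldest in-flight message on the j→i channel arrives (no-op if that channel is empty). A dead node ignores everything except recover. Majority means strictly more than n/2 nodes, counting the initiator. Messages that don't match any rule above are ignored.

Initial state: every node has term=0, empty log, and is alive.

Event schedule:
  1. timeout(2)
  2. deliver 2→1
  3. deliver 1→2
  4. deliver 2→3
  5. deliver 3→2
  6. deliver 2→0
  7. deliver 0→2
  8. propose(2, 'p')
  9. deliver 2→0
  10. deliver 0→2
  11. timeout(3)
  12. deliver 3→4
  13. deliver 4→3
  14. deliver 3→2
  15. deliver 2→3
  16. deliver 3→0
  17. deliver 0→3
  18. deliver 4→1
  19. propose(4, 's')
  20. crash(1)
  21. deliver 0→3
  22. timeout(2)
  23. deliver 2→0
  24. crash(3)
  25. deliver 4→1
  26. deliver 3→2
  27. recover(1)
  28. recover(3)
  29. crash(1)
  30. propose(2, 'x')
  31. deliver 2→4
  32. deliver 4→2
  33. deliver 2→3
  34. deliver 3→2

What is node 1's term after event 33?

1

[1] timeout(2) → N2(cand t1 [-])
[2] deliver 2→1 → N1(foll t1 [-])
[3] deliver 1→2 → ∅
[4] deliver 2→3 → N3(foll t1 [-])
[5] deliver 3→2 → N2(lead t1 [-])
[6] deliver 2→0 → N0(foll t1 [-])
[7] deliver 0→2 → ∅
[8] propose(2,'p') → N2(lead t1 [p])
[9] deliver 2→0 → N0(foll t1 [p])
[10] deliver 0→2 → ∅
[11] timeout(3) → N3(cand t2 [-])
[12] deliver 3→4 → N4(foll t2 [-])
[13] deliver 4→3 → ∅
[14] deliver 3→2 → N2(foll t2 [p])
[15] deliver 2→3 → ∅
[16] deliver 3→0 → N0(foll t2 [p])
[17] deliver 0→3 → N3(lead t2 [-])
[18] deliver 4→1 → ∅
[19] propose(4,'s') → ∅
[20] crash(1) → N1(✗foll t1 [-])
[21] deliver 0→3 → ∅
[22] timeout(2) → N2(cand t3 [p])
[23] deliver 2→0 → N0(foll t3 [p])
[24] crash(3) → N3(✗lead t2 [-])
[25] deliver 4→1 → ∅
[26] deliver 3→2 → ∅
[27] recover(1) → N1(foll t1 [-])
[28] recover(3) → N3(foll t2 [-])
[29] crash(1) → N1(✗foll t1 [-])
[30] propose(2,'x') → ∅
[31] deliver 2→4 → ∅
[32] deliver 4→2 → ∅
[33] deliver 2→3 → ∅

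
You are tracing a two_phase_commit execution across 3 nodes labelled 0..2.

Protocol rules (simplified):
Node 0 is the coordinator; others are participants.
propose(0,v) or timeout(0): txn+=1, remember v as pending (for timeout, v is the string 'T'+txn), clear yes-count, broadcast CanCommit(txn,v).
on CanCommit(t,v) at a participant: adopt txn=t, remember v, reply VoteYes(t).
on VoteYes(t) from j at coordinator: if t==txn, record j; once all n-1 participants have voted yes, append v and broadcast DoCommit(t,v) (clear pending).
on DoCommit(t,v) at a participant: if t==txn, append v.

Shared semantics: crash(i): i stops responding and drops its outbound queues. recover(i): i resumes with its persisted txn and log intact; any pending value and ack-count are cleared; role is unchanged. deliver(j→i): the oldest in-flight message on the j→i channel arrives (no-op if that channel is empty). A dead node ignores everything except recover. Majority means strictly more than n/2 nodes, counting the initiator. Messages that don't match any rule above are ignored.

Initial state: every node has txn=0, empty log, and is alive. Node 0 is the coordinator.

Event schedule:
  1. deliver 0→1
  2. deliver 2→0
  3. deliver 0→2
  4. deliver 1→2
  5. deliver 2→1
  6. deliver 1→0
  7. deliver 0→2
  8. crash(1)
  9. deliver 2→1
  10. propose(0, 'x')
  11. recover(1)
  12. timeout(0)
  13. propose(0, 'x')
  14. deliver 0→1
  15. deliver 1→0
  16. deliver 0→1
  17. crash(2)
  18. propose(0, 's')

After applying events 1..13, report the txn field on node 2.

0

after 1 — deliver 0→1: ·
after 2 — deliver 2→0: ·
after 3 — deliver 0→2: ·
after 4 — deliver 1→2: ·
after 5 — deliver 2→1: ·
after 6 — deliver 1→0: ·
after 7 — deliver 0→2: ·
after 8 — crash(1): n1:✗part/t0/[-]
after 9 — deliver 2→1: ·
after 10 — propose(0,'x'): n0:coor/t1/[-]
after 11 — recover(1): n1:part/t0/[-]
after 12 — timeout(0): n0:coor/t2/[-]
after 13 — propose(0,'x'): n0:coor/t3/[-]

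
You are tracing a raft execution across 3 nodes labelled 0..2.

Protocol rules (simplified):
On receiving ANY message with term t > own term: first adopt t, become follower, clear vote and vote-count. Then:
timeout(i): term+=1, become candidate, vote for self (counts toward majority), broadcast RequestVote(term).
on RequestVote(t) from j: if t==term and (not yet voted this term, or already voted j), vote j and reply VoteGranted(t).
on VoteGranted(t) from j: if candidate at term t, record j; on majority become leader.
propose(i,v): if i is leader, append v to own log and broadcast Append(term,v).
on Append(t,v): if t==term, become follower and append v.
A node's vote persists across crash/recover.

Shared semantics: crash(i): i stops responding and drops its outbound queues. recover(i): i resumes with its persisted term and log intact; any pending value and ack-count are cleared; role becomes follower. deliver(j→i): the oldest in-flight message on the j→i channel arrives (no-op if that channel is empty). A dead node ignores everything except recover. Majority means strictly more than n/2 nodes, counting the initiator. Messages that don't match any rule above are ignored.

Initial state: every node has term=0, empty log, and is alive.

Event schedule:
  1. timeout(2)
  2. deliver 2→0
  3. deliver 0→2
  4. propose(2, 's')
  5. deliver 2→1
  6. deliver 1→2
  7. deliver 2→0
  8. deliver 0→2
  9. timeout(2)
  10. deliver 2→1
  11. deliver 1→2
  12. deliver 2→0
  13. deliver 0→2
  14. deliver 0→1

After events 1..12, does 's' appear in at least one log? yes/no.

e1 timeout(2): 2[cand,t=1,-]
e2 deliver 2→0: 0[foll,t=1,-]
e3 deliver 0→2: 2[lead,t=1,-]
e4 propose(2,'s'): 2[lead,t=1,s]
e5 deliver 2→1: 1[foll,t=1,-]
e6 deliver 1→2: ·
e7 deliver 2→0: 0[foll,t=1,s]
e8 deliver 0→2: ·
e9 timeout(2): 2[cand,t=2,s]
e10 deliver 2→1: 1[foll,t=1,s]
e11 deliver 1→2: ·
e12 deliver 2→0: 0[foll,t=2,s]

yes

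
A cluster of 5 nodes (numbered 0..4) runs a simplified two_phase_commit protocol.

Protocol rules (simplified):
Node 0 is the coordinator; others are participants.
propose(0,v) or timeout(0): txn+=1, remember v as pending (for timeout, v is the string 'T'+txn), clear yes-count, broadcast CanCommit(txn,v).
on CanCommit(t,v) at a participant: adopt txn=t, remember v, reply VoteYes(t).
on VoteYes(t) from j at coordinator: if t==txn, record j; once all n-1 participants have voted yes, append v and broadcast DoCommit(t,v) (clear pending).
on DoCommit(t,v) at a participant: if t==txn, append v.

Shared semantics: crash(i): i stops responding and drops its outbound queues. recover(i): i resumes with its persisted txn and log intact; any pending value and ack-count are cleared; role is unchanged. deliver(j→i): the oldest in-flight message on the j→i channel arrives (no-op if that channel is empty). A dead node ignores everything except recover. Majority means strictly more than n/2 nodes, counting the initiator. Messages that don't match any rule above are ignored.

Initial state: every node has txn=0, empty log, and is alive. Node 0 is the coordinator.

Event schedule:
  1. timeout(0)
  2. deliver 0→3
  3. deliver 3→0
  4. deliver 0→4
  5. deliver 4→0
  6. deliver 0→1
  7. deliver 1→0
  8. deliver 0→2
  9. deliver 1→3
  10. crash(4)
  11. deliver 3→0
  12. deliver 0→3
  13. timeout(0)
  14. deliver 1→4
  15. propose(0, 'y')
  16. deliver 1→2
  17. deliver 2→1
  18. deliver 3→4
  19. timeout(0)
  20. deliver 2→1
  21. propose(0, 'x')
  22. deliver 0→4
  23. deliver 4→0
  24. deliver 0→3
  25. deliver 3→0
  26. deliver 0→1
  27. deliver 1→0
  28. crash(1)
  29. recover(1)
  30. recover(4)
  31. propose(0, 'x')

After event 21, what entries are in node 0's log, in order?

empty

[1] timeout(0) → N0(coor t1 [-])
[2] deliver 0→3 → N3(part t1 [-])
[3] deliver 3→0 → ∅
[4] deliver 0→4 → N4(part t1 [-])
[5] deliver 4→0 → ∅
[6] deliver 0→1 → N1(part t1 [-])
[7] deliver 1→0 → ∅
[8] deliver 0→2 → N2(part t1 [-])
[9] deliver 1→3 → ∅
[10] crash(4) → N4(✗part t1 [-])
[11] deliver 3→0 → ∅
[12] deliver 0→3 → ∅
[13] timeout(0) → N0(coor t2 [-])
[14] deliver 1→4 → ∅
[15] propose(0,'y') → N0(coor t3 [-])
[16] deliver 1→2 → ∅
[17] deliver 2→1 → ∅
[18] deliver 3→4 → ∅
[19] timeout(0) → N0(coor t4 [-])
[20] deliver 2→1 → ∅
[21] propose(0,'x') → N0(coor t5 [-])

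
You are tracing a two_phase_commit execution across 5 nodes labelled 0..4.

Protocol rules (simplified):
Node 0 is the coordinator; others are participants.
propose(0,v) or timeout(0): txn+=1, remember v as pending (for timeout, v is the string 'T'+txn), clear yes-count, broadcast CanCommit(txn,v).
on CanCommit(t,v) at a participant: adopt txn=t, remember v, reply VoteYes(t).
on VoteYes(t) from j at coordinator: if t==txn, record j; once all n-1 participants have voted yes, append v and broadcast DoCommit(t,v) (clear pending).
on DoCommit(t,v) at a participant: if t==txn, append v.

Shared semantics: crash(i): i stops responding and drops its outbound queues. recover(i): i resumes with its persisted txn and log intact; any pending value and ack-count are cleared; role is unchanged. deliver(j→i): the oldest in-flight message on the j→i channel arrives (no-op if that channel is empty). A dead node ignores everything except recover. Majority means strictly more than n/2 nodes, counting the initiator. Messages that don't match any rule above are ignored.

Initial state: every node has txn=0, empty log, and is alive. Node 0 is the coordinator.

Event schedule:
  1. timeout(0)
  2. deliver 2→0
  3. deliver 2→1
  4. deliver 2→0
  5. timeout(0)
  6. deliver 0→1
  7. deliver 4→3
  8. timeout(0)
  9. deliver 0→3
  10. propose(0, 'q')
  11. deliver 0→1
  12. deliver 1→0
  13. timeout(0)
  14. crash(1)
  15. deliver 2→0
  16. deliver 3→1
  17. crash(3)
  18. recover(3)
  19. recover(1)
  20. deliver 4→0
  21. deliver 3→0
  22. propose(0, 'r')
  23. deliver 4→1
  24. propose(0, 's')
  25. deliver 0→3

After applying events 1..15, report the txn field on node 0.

1. timeout(0):  <0:coor t1 ->
2. deliver 2→0:  nop
3. deliver 2→1:  nop
4. deliver 2→0:  nop
5. timeout(0):  <0:coor t2 ->
6. deliver 0→1:  <1:part t1 ->
7. deliver 4→3:  nop
8. timeout(0):  <0:coor t3 ->
9. deliver 0→3:  <3:part t1 ->
10. propose(0,'q'):  <0:coor t4 ->
11. deliver 0→1:  <1:part t2 ->
12. deliver 1→0:  nop
13. timeout(0):  <0:coor t5 ->
14. crash(1):  <1:✗part t2 ->
15. deliver 2→0:  nop

5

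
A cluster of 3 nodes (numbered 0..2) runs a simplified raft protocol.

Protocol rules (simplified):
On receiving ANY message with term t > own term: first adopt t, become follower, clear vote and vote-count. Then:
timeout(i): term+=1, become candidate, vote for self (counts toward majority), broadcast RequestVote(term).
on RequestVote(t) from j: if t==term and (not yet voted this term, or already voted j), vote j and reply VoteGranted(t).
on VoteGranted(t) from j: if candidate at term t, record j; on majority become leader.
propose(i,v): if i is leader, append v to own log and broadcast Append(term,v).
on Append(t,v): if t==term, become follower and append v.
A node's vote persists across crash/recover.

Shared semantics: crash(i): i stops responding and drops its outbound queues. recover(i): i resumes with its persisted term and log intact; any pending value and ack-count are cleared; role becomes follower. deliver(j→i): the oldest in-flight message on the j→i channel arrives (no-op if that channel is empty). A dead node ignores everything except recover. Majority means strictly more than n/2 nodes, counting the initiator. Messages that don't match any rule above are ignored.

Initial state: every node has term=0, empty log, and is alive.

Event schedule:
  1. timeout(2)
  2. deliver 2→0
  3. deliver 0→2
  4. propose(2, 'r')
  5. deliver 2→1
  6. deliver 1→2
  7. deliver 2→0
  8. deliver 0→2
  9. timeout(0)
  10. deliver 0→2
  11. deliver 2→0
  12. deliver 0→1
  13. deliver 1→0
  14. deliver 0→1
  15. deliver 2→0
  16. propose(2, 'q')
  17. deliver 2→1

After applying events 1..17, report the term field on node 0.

2

[1] timeout(2) → N2(cand t1 [-])
[2] deliver 2→0 → N0(foll t1 [-])
[3] deliver 0→2 → N2(lead t1 [-])
[4] propose(2,'r') → N2(lead t1 [r])
[5] deliver 2→1 → N1(foll t1 [-])
[6] deliver 1→2 → ∅
[7] deliver 2→0 → N0(foll t1 [r])
[8] deliver 0→2 → ∅
[9] timeout(0) → N0(cand t2 [r])
[10] deliver 0→2 → N2(foll t2 [r])
[11] deliver 2→0 → N0(lead t2 [r])
[12] deliver 0→1 → N1(foll t2 [-])
[13] deliver 1→0 → ∅
[14] deliver 0→1 → ∅
[15] deliver 2→0 → ∅
[16] propose(2,'q') → ∅
[17] deliver 2→1 → ∅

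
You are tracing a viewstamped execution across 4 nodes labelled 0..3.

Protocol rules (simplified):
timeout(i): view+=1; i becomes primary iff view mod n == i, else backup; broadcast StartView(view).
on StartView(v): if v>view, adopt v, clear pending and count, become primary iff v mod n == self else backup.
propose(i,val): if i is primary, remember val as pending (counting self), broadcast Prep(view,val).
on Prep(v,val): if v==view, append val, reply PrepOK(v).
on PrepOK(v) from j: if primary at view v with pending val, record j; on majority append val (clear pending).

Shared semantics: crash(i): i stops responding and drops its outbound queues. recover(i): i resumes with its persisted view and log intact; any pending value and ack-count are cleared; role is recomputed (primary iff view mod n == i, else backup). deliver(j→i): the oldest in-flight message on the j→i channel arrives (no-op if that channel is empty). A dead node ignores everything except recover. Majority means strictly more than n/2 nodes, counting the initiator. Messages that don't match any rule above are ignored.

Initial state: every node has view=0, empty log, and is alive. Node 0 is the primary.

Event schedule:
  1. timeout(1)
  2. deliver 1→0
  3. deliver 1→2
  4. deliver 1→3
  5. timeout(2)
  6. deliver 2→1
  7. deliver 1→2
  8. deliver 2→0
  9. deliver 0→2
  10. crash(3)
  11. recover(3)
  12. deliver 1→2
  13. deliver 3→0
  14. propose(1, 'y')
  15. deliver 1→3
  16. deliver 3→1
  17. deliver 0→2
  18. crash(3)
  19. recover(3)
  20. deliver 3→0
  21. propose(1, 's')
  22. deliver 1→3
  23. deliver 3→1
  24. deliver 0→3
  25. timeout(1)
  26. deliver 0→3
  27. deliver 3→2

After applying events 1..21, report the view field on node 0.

[1] timeout(1) → N1(prim v1 [-])
[2] deliver 1→0 → N0(back v1 [-])
[3] deliver 1→2 → N2(back v1 [-])
[4] deliver 1→3 → N3(back v1 [-])
[5] timeout(2) → N2(prim v2 [-])
[6] deliver 2→1 → N1(back v2 [-])
[7] deliver 1→2 → ∅
[8] deliver 2→0 → N0(back v2 [-])
[9] deliver 0→2 → ∅
[10] crash(3) → N3(✗back v1 [-])
[11] recover(3) → N3(back v1 [-])
[12] deliver 1→2 → ∅
[13] deliver 3→0 → ∅
[14] propose(1,'y') → ∅
[15] deliver 1→3 → ∅
[16] deliver 3→1 → ∅
[17] deliver 0→2 → ∅
[18] crash(3) → N3(✗back v1 [-])
[19] recover(3) → N3(back v1 [-])
[20] deliver 3→0 → ∅
[21] propose(1,'s') → ∅

2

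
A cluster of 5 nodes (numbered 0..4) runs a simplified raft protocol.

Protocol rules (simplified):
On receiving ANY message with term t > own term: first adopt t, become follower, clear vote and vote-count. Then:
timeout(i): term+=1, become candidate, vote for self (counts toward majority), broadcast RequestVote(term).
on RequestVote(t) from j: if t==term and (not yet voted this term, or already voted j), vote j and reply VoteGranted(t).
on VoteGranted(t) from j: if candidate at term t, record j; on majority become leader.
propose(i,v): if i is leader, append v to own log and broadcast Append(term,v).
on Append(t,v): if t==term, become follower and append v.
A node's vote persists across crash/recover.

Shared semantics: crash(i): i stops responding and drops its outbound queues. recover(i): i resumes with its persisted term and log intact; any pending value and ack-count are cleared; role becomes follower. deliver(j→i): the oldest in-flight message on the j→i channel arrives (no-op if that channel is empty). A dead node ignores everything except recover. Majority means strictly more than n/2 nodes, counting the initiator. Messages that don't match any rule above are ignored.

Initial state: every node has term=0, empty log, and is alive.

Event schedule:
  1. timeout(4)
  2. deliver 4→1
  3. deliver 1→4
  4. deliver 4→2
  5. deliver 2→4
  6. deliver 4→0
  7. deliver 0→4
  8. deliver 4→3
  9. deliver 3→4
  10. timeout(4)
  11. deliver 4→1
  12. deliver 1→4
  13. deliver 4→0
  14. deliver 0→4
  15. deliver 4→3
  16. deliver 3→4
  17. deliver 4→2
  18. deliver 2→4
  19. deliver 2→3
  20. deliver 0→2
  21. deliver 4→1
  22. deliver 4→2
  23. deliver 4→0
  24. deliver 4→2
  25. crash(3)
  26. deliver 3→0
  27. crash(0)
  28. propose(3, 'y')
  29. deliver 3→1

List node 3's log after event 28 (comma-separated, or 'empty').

empty

step 1 timeout(4): 4={cand,t=1,log=-}
step 2 deliver 4→1: 1={foll,t=1,log=-}
step 3 deliver 1→4: —
step 4 deliver 4→2: 2={foll,t=1,log=-}
step 5 deliver 2→4: 4={lead,t=1,log=-}
step 6 deliver 4→0: 0={foll,t=1,log=-}
step 7 deliver 0→4: —
step 8 deliver 4→3: 3={foll,t=1,log=-}
step 9 deliver 3→4: —
step 10 timeout(4): 4={cand,t=2,log=-}
step 11 deliver 4→1: 1={foll,t=2,log=-}
step 12 deliver 1→4: —
step 13 deliver 4→0: 0={foll,t=2,log=-}
step 14 deliver 0→4: 4={lead,t=2,log=-}
step 15 deliver 4→3: 3={foll,t=2,log=-}
step 16 deliver 3→4: —
step 17 deliver 4→2: 2={foll,t=2,log=-}
step 18 deliver 2→4: —
step 19 deliver 2→3: —
step 20 deliver 0→2: —
step 21 deliver 4→1: —
step 22 deliver 4→2: —
step 23 deliver 4→0: —
step 24 deliver 4→2: —
step 25 crash(3): 3={✗foll,t=2,log=-}
step 26 deliver 3→0: —
step 27 crash(0): 0={✗foll,t=2,log=-}
step 28 propose(3,'y'): —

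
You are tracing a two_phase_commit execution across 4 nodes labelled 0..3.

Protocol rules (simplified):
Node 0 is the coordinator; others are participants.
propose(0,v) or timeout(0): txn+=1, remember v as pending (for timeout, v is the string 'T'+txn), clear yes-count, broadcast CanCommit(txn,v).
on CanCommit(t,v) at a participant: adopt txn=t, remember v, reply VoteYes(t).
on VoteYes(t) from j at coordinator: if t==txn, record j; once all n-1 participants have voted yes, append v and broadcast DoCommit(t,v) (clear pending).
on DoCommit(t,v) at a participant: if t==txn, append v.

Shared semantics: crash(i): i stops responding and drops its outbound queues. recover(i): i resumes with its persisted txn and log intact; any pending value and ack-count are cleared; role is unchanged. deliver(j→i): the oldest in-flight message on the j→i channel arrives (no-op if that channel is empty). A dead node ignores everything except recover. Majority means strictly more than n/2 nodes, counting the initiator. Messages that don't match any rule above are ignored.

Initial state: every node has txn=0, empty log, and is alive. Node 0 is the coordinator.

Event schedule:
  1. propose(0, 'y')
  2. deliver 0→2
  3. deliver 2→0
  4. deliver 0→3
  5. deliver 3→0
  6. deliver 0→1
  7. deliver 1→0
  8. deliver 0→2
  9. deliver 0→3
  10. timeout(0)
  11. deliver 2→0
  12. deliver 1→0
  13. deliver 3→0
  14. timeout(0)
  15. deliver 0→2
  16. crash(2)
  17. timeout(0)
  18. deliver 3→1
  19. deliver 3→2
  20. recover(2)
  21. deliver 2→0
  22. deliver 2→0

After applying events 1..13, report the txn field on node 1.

1

e1 propose(0,'y'): 0[coor,t=1,-]
e2 deliver 0→2: 2[part,t=1,-]
e3 deliver 2→0: ·
e4 deliver 0→3: 3[part,t=1,-]
e5 deliver 3→0: ·
e6 deliver 0→1: 1[part,t=1,-]
e7 deliver 1→0: 0[coor,t=1,y]
e8 deliver 0→2: 2[part,t=1,y]
e9 deliver 0→3: 3[part,t=1,y]
e10 timeout(0): 0[coor,t=2,y]
e11 deliver 2→0: ·
e12 deliver 1→0: ·
e13 deliver 3→0: ·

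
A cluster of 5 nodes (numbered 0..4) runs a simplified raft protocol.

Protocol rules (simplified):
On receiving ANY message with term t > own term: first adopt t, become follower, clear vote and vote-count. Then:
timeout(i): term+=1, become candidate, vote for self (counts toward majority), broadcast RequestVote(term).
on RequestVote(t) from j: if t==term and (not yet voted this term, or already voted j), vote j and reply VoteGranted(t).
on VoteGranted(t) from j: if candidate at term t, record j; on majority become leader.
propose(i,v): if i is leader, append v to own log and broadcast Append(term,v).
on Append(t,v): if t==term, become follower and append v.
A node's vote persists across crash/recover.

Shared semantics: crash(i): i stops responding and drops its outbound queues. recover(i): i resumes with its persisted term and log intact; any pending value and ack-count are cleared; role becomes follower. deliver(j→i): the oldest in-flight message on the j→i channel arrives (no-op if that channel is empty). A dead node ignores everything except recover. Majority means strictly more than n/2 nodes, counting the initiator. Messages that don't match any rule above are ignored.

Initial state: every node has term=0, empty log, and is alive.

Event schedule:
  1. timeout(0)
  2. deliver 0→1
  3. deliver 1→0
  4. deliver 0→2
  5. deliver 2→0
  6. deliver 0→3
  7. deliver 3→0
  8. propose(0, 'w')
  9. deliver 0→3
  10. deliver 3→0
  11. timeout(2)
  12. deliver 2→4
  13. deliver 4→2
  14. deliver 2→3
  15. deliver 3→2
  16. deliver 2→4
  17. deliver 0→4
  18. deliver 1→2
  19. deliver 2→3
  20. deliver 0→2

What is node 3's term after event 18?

2

e1 timeout(0): 0[cand,t=1,-]
e2 deliver 0→1: 1[foll,t=1,-]
e3 deliver 1→0: ·
e4 deliver 0→2: 2[foll,t=1,-]
e5 deliver 2→0: 0[lead,t=1,-]
e6 deliver 0→3: 3[foll,t=1,-]
e7 deliver 3→0: ·
e8 propose(0,'w'): 0[lead,t=1,w]
e9 deliver 0→3: 3[foll,t=1,w]
e10 deliver 3→0: ·
e11 timeout(2): 2[cand,t=2,-]
e12 deliver 2→4: 4[foll,t=2,-]
e13 deliver 4→2: ·
e14 deliver 2→3: 3[foll,t=2,w]
e15 deliver 3→2: 2[lead,t=2,-]
e16 deliver 2→4: ·
e17 deliver 0→4: ·
e18 deliver 1→2: ·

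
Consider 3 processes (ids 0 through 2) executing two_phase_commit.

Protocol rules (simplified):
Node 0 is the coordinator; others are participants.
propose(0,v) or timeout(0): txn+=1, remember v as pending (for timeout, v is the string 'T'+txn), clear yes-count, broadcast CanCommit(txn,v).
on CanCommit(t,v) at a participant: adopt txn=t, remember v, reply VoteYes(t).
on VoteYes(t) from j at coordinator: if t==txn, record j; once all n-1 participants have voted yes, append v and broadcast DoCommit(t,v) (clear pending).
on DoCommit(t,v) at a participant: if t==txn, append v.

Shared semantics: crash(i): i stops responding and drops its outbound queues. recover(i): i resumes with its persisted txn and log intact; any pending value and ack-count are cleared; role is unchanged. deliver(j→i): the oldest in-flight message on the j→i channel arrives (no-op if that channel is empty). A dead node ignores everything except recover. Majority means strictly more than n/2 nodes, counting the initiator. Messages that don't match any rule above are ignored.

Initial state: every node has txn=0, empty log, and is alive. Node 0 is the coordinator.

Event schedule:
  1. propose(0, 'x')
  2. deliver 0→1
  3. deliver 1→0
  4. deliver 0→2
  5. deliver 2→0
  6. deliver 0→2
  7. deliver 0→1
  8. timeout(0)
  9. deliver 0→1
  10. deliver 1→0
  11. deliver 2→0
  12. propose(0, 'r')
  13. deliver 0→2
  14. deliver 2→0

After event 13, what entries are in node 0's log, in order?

x

[1] propose(0,'x') → N0(coor t1 [-])
[2] deliver 0→1 → N1(part t1 [-])
[3] deliver 1→0 → ∅
[4] deliver 0→2 → N2(part t1 [-])
[5] deliver 2→0 → N0(coor t1 [x])
[6] deliver 0→2 → N2(part t1 [x])
[7] deliver 0→1 → N1(part t1 [x])
[8] timeout(0) → N0(coor t2 [x])
[9] deliver 0→1 → N1(part t2 [x])
[10] deliver 1→0 → ∅
[11] deliver 2→0 → ∅
[12] propose(0,'r') → N0(coor t3 [x])
[13] deliver 0→2 → N2(part t2 [x])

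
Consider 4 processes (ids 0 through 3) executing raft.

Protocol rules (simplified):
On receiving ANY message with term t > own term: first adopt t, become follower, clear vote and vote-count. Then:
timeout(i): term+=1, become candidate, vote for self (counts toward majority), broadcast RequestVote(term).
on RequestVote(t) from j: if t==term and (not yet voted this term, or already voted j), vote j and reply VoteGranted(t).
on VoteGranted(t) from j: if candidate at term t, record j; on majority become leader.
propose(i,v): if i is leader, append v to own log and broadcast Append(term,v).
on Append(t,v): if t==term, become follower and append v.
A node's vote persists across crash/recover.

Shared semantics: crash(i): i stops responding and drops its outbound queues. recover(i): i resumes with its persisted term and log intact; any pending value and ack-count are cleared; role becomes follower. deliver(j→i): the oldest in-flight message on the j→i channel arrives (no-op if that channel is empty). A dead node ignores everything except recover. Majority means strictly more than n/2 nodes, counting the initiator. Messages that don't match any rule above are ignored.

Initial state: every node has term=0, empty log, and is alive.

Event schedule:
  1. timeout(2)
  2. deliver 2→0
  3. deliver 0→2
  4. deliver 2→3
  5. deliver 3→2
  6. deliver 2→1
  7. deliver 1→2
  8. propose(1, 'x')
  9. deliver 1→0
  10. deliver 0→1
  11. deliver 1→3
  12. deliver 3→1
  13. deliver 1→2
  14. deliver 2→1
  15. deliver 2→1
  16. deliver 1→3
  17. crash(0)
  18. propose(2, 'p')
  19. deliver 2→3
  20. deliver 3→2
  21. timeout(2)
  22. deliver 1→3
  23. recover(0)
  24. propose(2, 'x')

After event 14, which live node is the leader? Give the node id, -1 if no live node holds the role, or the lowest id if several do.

2

[1] timeout(2) → N2(cand t1 [-])
[2] deliver 2→0 → N0(foll t1 [-])
[3] deliver 0→2 → ∅
[4] deliver 2→3 → N3(foll t1 [-])
[5] deliver 3→2 → N2(lead t1 [-])
[6] deliver 2→1 → N1(foll t1 [-])
[7] deliver 1→2 → ∅
[8] propose(1,'x') → ∅
[9] deliver 1→0 → ∅
[10] deliver 0→1 → ∅
[11] deliver 1→3 → ∅
[12] deliver 3→1 → ∅
[13] deliver 1→2 → ∅
[14] deliver 2→1 → ∅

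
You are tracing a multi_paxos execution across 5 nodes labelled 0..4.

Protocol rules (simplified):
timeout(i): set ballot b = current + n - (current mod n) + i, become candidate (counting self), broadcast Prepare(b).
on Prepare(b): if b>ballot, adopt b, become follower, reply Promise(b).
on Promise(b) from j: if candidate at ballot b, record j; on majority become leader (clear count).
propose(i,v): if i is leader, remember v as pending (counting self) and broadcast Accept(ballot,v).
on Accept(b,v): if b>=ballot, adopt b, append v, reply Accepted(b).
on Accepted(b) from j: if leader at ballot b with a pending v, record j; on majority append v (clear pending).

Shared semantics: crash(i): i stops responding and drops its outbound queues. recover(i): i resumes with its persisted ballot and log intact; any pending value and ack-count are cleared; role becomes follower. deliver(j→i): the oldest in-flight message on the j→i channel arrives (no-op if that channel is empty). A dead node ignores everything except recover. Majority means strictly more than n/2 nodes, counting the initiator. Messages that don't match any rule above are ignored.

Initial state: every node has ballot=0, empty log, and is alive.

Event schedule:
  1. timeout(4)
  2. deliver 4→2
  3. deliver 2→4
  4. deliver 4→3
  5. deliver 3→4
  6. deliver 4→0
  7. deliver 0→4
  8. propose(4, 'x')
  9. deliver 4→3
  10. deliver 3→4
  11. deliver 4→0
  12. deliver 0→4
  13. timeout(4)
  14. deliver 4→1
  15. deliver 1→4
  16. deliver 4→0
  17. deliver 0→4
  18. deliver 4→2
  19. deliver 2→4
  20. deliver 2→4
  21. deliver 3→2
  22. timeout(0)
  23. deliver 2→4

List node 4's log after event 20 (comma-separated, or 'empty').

[1] timeout(4) → N4(cand b9 [-])
[2] deliver 4→2 → N2(foll b9 [-])
[3] deliver 2→4 → ∅
[4] deliver 4→3 → N3(foll b9 [-])
[5] deliver 3→4 → N4(lead b9 [-])
[6] deliver 4→0 → N0(foll b9 [-])
[7] deliver 0→4 → ∅
[8] propose(4,'x') → ∅
[9] deliver 4→3 → N3(foll b9 [x])
[10] deliver 3→4 → ∅
[11] deliver 4→0 → N0(foll b9 [x])
[12] deliver 0→4 → N4(lead b9 [x])
[13] timeout(4) → N4(cand b14 [x])
[14] deliver 4→1 → N1(foll b9 [-])
[15] deliver 1→4 → ∅
[16] deliver 4→0 → N0(foll b14 [x])
[17] deliver 0→4 → ∅
[18] deliver 4→2 → N2(foll b9 [x])
[19] deliver 2→4 → ∅
[20] deliver 2→4 → ∅

x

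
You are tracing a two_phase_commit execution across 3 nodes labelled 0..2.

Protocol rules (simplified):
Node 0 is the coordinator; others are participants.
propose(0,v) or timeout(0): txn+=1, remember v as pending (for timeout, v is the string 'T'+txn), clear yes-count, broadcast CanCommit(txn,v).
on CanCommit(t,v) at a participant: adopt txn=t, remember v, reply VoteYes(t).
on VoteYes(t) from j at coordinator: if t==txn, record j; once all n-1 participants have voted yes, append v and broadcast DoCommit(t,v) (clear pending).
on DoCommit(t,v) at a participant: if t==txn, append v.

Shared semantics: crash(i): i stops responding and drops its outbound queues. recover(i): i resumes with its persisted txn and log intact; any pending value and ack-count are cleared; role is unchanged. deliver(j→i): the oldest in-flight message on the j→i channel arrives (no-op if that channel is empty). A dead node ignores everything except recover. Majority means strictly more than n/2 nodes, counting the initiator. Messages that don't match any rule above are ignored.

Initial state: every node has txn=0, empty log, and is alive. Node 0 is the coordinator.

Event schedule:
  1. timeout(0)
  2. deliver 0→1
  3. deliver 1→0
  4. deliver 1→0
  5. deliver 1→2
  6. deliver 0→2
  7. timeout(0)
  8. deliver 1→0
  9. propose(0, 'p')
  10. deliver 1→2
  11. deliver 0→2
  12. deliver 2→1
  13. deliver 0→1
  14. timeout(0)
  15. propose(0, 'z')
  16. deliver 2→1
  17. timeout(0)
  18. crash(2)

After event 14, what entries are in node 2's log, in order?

1. timeout(0):  <0:coor t1 ->
2. deliver 0→1:  <1:part t1 ->
3. deliver 1→0:  nop
4. deliver 1→0:  nop
5. deliver 1→2:  nop
6. deliver 0→2:  <2:part t1 ->
7. timeout(0):  <0:coor t2 ->
8. deliver 1→0:  nop
9. propose(0,'p'):  <0:coor t3 ->
10. deliver 1→2:  nop
11. deliver 0→2:  <2:part t2 ->
12. deliver 2→1:  nop
13. deliver 0→1:  <1:part t2 ->
14. timeout(0):  <0:coor t4 ->

empty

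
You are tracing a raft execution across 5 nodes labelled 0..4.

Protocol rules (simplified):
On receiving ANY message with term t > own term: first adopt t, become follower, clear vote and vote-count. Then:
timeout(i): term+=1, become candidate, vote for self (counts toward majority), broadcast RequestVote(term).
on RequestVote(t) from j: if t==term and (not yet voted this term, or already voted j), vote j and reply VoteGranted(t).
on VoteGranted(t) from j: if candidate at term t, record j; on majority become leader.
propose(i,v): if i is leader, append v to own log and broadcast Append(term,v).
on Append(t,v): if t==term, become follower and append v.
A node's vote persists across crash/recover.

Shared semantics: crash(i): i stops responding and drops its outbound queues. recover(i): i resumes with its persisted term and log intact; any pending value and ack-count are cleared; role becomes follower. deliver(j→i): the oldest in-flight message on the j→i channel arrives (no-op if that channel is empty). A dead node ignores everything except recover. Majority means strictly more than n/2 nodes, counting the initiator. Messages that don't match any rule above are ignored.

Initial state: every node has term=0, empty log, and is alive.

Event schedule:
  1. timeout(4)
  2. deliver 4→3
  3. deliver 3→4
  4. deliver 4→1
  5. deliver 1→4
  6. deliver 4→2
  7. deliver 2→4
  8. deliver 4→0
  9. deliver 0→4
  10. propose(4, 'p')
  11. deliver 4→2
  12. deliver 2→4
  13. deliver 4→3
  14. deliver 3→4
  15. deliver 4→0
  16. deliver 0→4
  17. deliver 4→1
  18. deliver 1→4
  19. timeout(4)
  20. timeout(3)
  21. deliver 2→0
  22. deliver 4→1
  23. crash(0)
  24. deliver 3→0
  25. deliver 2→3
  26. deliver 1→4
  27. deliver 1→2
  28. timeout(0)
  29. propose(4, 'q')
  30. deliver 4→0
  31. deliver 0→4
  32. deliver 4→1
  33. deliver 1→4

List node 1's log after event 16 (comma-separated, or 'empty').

1. timeout(4):  <4:cand t1 ->
2. deliver 4→3:  <3:foll t1 ->
3. deliver 3→4:  nop
4. deliver 4→1:  <1:foll t1 ->
5. deliver 1→4:  <4:lead t1 ->
6. deliver 4→2:  <2:foll t1 ->
7. deliver 2→4:  nop
8. deliver 4→0:  <0:foll t1 ->
9. deliver 0→4:  nop
10. propose(4,'p'):  <4:lead t1 p>
11. deliver 4→2:  <2:foll t1 p>
12. deliver 2→4:  nop
13. deliver 4→3:  <3:foll t1 p>
14. deliver 3→4:  nop
15. deliver 4→0:  <0:foll t1 p>
16. deliver 0→4:  nop

empty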